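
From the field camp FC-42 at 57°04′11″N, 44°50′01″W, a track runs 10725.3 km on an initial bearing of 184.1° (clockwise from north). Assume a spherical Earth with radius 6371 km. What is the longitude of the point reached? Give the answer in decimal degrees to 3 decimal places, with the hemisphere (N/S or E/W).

50.100°W

FC-42: φ = +57.06972°, λ = -44.83361°
δ = d/R = 10725.3/6371 = 1.683456 rad
φ₂ = arcsin(sin φ₁ cos δ + cos φ₁ sin δ cos θ)
   = arcsin(0.83933·-0.11242 + 0.54362·0.99366·-0.99744) = -39.28281°
λ₂ = λ₁ + atan2(sin θ sin δ cos φ₁, cos δ − sin φ₁ sin φ₂) = -50.09990°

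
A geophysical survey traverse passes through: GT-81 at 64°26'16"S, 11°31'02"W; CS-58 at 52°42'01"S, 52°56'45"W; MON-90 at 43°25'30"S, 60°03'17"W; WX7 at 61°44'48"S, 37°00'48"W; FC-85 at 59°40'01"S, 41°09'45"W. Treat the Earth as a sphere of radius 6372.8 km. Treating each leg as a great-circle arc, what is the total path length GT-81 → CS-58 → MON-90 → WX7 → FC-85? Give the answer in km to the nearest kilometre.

GT-81: φ = -64.43778°, λ = -11.51722°
CS-58: φ = -52.70028°, λ = -52.94583°
MON-90: φ = -43.42500°, λ = -60.05472°
WX7: φ = -61.74667°, λ = -37.01333°
FC-85: φ = -59.66694°, λ = -41.16250°
GT-81→CS-58: c = 0.418589 rad, d = 2667.58 km
CS-58→MON-90: c = 0.181677 rad, d = 1157.79 km
MON-90→WX7: c = 0.397893 rad, d = 2535.69 km
WX7→FC-85: c = 0.050706 rad, d = 323.14 km
Total = 2667.58 + 1157.79 + 2535.69 + 323.14 = 6684.21 km

6684 km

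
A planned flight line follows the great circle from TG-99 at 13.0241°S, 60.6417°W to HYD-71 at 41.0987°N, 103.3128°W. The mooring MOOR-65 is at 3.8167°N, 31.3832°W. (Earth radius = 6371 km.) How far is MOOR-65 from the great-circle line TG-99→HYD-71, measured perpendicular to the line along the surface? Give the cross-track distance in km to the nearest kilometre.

3714 km

δ₁₃ = central angle TG-99→MOOR-65 = 0.586118 rad  (haversine)
θ₁₃ = bearing TG-99→MOOR-65 = 61.842°,  θ₁₂ = bearing TG-99→HYD-71 = 326.281°
dₓₜ = R·arcsin(sin δ₁₃ · sin(θ₁₃ − θ₁₂)) = 6371·arcsin(0.55313·sin(-264.439°)) = 3714.269 km
|dₓₜ| = 3714.269 km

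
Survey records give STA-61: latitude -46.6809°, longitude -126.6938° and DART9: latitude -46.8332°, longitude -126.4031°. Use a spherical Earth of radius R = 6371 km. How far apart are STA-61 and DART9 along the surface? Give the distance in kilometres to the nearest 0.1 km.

27.9 km

Δφ = -0.1523°,  Δλ = 0.2907°
a = sin²(Δφ/2) + cos φ₁ cos φ₂ sin²(Δλ/2) = 0.000005
c = 2·arcsin(√a) = 0.004376 rad = 0.2507°
d = R·c = 6371 × 0.004376 = 27.9 km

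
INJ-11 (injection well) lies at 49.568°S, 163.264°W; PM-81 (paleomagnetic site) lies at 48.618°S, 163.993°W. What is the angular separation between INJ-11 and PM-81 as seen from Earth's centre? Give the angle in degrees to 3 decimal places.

1.063°

Δφ = 0.9500°,  Δλ = -0.7290°
a = sin²(Δφ/2) + cos φ₁ cos φ₂ sin²(Δλ/2) = 0.000086
c = 2·arcsin(√a) = 0.018556 rad = 1.0632°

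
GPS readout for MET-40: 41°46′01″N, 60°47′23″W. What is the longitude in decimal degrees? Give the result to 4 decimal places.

60.7897°W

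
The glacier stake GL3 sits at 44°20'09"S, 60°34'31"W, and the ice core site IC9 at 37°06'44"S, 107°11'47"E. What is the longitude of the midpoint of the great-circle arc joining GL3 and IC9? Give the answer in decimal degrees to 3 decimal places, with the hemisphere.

50.208°E

GL3: φ = -44.33583°, λ = -60.57528°
IC9: φ = -37.11222°, λ = +107.19639°
Bx = cos φ₂ cos Δλ = -0.779362,  By = cos φ₂ sin Δλ = 0.168907
φₘ = atan2(sin φ₁ + sin φ₂, √((cos φ₁ + Bx)² + By²)) = -82.10161°
λₘ = λ₁ + atan2(By, cos φ₁ + Bx) = 50.20820°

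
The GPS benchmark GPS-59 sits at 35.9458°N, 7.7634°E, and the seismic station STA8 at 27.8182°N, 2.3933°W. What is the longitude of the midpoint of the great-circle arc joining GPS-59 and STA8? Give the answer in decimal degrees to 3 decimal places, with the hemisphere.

2.460°E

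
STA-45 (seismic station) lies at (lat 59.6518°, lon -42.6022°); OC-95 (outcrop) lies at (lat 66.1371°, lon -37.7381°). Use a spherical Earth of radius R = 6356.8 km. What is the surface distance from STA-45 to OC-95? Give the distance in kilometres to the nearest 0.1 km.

Δφ = 6.4853°,  Δλ = 4.8641°
a = sin²(Δφ/2) + cos φ₁ cos φ₂ sin²(Δλ/2) = 0.003568
c = 2·arcsin(√a) = 0.119530 rad = 6.8486°
d = R·c = 6356.8 × 0.119530 = 759.8 km

759.8 km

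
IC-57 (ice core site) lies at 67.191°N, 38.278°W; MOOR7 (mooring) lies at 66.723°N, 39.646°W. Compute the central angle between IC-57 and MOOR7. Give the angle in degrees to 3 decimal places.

0.711°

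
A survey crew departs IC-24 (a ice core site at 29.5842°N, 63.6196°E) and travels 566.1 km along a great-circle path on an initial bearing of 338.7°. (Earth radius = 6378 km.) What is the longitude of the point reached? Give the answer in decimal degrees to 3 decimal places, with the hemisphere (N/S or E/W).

61.386°E

δ = d/R = 566.1/6378 = 0.088758 rad
φ₂ = arcsin(sin φ₁ cos δ + cos φ₁ sin δ cos θ)
   = arcsin(0.49370·0.99606 + 0.86963·0.08864·0.93169) = 34.30365°
λ₂ = λ₁ + atan2(sin θ sin δ cos φ₁, cos δ − sin φ₁ sin φ₂) = 61.38569°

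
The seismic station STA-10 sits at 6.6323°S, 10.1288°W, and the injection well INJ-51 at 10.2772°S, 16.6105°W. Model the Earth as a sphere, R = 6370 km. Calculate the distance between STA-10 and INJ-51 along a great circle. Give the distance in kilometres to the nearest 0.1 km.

Δφ = -3.6449°,  Δλ = -6.4817°
a = sin²(Δφ/2) + cos φ₁ cos φ₂ sin²(Δλ/2) = 0.004135
c = 2·arcsin(√a) = 0.128698 rad = 7.3739°
d = R·c = 6370 × 0.128698 = 819.8 km

819.8 km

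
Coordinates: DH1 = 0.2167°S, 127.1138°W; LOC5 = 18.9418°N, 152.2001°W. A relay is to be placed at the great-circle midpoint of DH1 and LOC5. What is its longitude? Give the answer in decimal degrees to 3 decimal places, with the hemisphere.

139.302°W

Bx = cos φ₂ cos Δλ = 0.856627,  By = cos φ₂ sin Δλ = -0.401024
φₘ = atan2(sin φ₁ + sin φ₂, √((cos φ₁ + Bx)² + By²)) = 9.58709°
λₘ = λ₁ + atan2(By, cos φ₁ + Bx) = -139.30225°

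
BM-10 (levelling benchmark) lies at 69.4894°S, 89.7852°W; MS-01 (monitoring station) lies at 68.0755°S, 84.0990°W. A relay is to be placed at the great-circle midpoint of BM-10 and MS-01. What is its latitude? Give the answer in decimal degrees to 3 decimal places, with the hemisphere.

68.806°S

Bx = cos φ₂ cos Δλ = 0.371547,  By = cos φ₂ sin Δλ = 0.036995
φₘ = atan2(sin φ₁ + sin φ₂, √((cos φ₁ + Bx)² + By²)) = -68.80622°
λₘ = λ₁ + atan2(By, cos φ₁ + Bx) = -86.85166°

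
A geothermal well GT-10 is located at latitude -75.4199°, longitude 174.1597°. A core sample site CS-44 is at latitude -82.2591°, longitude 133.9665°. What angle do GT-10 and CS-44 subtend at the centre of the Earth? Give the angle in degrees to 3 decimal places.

Δφ = -6.8392°,  Δλ = -40.1932°
a = sin²(Δφ/2) + cos φ₁ cos φ₂ sin²(Δλ/2) = 0.007561
c = 2·arcsin(√a) = 0.174128 rad = 9.9768°

9.977°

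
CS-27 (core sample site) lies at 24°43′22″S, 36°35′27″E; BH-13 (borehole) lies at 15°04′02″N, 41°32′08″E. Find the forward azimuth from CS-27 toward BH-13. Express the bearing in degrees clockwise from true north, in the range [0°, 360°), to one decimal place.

7.4°

CS-27: φ = -24.72278°, λ = +36.59083°
BH-13: φ = +15.06722°, λ = +41.53556°
Δλ = 4.9447°
y = sin Δλ · cos φ₂ = 0.083231
x = cos φ₁ sin φ₂ − sin φ₁ cos φ₂ cos Δλ = 0.638473
θ = atan2(y, x) = 7.4272° → 7.4272° (mod 360°)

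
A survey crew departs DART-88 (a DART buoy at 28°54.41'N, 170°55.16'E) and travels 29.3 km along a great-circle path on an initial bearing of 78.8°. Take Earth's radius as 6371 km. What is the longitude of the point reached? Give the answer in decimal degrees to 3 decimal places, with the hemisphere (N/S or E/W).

DART-88: φ = +28.90683°, λ = +170.91933°
δ = d/R = 29.3/6371 = 0.004599 rad
φ₂ = arcsin(sin φ₁ cos δ + cos φ₁ sin δ cos θ)
   = arcsin(0.48339·0.99999 + 0.87541·0.00460·0.19423) = 28.95769°
λ₂ = λ₁ + atan2(sin θ sin δ cos φ₁, cos δ − sin φ₁ sin φ₂) = 171.21475°

171.215°E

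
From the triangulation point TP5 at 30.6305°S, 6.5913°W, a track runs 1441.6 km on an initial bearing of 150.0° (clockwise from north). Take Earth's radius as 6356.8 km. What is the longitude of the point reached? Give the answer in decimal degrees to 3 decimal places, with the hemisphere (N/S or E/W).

δ = d/R = 1441.6/6356.8 = 0.226781 rad
φ₂ = arcsin(sin φ₁ cos δ + cos φ₁ sin δ cos θ)
   = arcsin(-0.50950·0.97440 + 0.86047·0.22484·-0.86603) = -41.60594°
λ₂ = λ₁ + atan2(sin θ sin δ cos φ₁, cos δ − sin φ₁ sin φ₂) = 2.05590°

2.056°E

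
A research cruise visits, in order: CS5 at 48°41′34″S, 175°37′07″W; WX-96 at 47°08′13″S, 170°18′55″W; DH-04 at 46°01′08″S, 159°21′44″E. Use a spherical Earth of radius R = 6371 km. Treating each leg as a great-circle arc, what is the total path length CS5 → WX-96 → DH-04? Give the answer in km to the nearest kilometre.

CS5: φ = -48.69278°, λ = -175.61861°
WX-96: φ = -47.13694°, λ = -170.31528°
DH-04: φ = -46.01889°, λ = +159.36222°
CS5→WX-96: c = 0.067701 rad, d = 431.32 km
WX-96→DH-04: c = 0.362010 rad, d = 2306.36 km
Total = 431.32 + 2306.36 = 2737.68 km

2738 km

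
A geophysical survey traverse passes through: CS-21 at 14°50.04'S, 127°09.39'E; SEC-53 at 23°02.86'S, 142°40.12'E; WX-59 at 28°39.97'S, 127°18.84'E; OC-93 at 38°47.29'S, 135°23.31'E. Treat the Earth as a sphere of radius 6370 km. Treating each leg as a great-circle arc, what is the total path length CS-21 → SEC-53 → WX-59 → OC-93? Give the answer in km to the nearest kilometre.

CS-21: φ = -14.83400°, λ = +127.15650°
SEC-53: φ = -23.04767°, λ = +142.66867°
WX-59: φ = -28.66617°, λ = +127.31400°
OC-93: φ = -38.78817°, λ = +135.38850°
CS-21→SEC-53: c = 0.293142 rad, d = 1867.32 km
SEC-53→WX-59: c = 0.260054 rad, d = 1656.54 km
WX-59→OC-93: c = 0.211793 rad, d = 1349.12 km
Total = 1867.32 + 1656.54 + 1349.12 = 4872.98 km

4873 km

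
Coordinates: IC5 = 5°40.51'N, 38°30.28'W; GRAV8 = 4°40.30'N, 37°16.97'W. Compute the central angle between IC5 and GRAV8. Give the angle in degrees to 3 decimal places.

IC5: φ = +5.67517°, λ = -38.50467°
GRAV8: φ = +4.67167°, λ = -37.28283°
Δφ = -1.0035°,  Δλ = 1.2218°
a = sin²(Δφ/2) + cos φ₁ cos φ₂ sin²(Δλ/2) = 0.000189
c = 2·arcsin(√a) = 0.027528 rad = 1.5772°

1.577°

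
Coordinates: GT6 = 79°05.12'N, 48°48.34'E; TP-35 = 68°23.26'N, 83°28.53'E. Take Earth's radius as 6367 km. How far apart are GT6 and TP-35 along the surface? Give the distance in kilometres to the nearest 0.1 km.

1557.3 km

GT6: φ = +79.08533°, λ = +48.80567°
TP-35: φ = +68.38767°, λ = +83.47550°
Δφ = -10.6977°,  Δλ = 34.6698°
a = sin²(Δφ/2) + cos φ₁ cos φ₂ sin²(Δλ/2) = 0.014881
c = 2·arcsin(√a) = 0.244587 rad = 14.0138°
d = R·c = 6367 × 0.244587 = 1557.3 km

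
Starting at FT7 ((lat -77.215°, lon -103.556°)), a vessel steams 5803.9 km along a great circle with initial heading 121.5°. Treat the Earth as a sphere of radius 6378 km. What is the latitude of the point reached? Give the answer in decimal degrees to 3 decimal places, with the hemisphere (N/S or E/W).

δ = d/R = 5803.9/6378 = 0.909987 rad
φ₂ = arcsin(sin φ₁ cos δ + cos φ₁ sin δ cos θ)
   = arcsin(-0.97521·0.61376 + 0.22129·0.78950·-0.52250) = -43.61624°
λ₂ = λ₁ + atan2(sin θ sin δ cos φ₁, cos δ − sin φ₁ sin φ₂) = 8.03973°

43.616°S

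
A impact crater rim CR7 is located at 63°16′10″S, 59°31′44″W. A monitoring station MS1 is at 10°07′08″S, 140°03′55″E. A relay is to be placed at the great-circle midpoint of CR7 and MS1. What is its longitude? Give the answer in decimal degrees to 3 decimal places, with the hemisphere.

CR7: φ = -63.26944°, λ = -59.52889°
MS1: φ = -10.11889°, λ = +140.06528°
Bx = cos φ₂ cos Δλ = -0.927438,  By = cos φ₂ sin Δλ = -0.330139
φₘ = atan2(sin φ₁ + sin φ₂, √((cos φ₁ + Bx)² + By²)) = -61.48721°
λₘ = λ₁ + atan2(By, cos φ₁ + Bx) = 155.12277°

155.123°E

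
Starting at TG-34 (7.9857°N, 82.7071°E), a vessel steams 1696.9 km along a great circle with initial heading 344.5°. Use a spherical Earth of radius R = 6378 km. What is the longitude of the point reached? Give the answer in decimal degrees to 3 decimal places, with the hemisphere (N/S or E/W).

78.341°E

δ = d/R = 1696.9/6378 = 0.266055 rad
φ₂ = arcsin(sin φ₁ cos δ + cos φ₁ sin δ cos θ)
   = arcsin(0.13893·0.96482 + 0.99030·0.26293·0.96363) = 22.64038°
λ₂ = λ₁ + atan2(sin θ sin δ cos φ₁, cos δ − sin φ₁ sin φ₂) = 78.34089°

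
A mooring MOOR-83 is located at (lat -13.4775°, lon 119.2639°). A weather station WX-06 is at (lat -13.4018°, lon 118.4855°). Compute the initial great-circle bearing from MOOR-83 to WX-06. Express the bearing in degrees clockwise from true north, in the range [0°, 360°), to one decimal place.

Δλ = -0.7784°
y = sin Δλ · cos φ₂ = -0.013215
x = cos φ₁ sin φ₂ − sin φ₁ cos φ₂ cos Δλ = 0.001300
θ = atan2(y, x) = -84.3806° → 275.6194° (mod 360°)

275.6°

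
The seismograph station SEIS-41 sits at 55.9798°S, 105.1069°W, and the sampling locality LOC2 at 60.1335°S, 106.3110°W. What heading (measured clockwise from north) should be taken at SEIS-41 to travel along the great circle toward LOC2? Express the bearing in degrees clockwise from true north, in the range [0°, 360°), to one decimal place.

Δλ = -1.2041°
y = sin Δλ · cos φ₂ = -0.010465
x = cos φ₁ sin φ₂ − sin φ₁ cos φ₂ cos Δλ = -0.072523
θ = atan2(y, x) = -171.7893° → 188.2107° (mod 360°)

188.2°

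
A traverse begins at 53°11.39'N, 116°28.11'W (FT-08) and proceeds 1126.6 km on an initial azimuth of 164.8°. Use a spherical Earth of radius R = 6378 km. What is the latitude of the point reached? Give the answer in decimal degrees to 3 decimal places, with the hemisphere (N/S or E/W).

FT-08: φ = +53.18983°, λ = -116.46850°
δ = d/R = 1126.6/6378 = 0.176638 rad
φ₂ = arcsin(sin φ₁ cos δ + cos φ₁ sin δ cos θ)
   = arcsin(0.80063·0.98444 + 0.59917·0.17572·-0.96502) = 43.35876°
λ₂ = λ₁ + atan2(sin θ sin δ cos φ₁, cos δ − sin φ₁ sin φ₂) = -112.83540°

43.359°N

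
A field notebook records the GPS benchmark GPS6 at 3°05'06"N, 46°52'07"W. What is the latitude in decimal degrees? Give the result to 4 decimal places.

3.0850°N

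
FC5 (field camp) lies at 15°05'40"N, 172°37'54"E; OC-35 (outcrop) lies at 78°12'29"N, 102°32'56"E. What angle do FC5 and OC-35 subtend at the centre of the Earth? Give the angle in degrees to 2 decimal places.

FC5: φ = +15.09444°, λ = +172.63167°
OC-35: φ = +78.20806°, λ = +102.54889°
Δφ = 63.1136°,  Δλ = -70.0828°
a = sin²(Δφ/2) + cos φ₁ cos φ₂ sin²(Δλ/2) = 0.338935
c = 2·arcsin(√a) = 1.242817 rad = 71.2082°

71.21°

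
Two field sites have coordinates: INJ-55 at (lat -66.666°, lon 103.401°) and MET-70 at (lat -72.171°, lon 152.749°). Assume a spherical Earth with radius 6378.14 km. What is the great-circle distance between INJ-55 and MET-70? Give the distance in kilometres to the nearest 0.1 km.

1960.7 km

Δφ = -5.5050°,  Δλ = 49.3480°
a = sin²(Δφ/2) + cos φ₁ cos φ₂ sin²(Δλ/2) = 0.023440
c = 2·arcsin(√a) = 0.307414 rad = 17.6135°
d = R·c = 6378.14 × 0.307414 = 1960.7 km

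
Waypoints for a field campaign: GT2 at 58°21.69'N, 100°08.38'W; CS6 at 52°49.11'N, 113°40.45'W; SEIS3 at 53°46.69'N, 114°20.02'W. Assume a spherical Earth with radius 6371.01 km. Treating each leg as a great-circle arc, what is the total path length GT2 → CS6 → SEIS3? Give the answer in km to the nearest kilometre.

1163 km

GT2: φ = +58.36150°, λ = -100.13967°
CS6: φ = +52.81850°, λ = -113.67417°
SEIS3: φ = +53.77817°, λ = -114.33367°
GT2→CS6: c = 0.164378 rad, d = 1047.26 km
CS6→SEIS3: c = 0.018107 rad, d = 115.36 km
Total = 1047.26 + 115.36 = 1162.61 km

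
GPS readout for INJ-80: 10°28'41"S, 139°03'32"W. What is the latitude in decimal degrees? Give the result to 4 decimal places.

10.4781°S

10° + 28′/60 + 41″/3600 = 10 + 0.46667 + 0.01139 = 10.4781°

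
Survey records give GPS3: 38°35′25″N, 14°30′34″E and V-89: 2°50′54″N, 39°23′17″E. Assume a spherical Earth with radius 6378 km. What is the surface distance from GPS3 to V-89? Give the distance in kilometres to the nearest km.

GPS3: φ = +38.59028°, λ = +14.50944°
V-89: φ = +2.84833°, λ = +39.38806°
Δφ = -35.7419°,  Δλ = 24.8786°
a = sin²(Δφ/2) + cos φ₁ cos φ₂ sin²(Δλ/2) = 0.130394
c = 2·arcsin(√a) = 0.738897 rad = 42.3357°
d = R·c = 6378 × 0.738897 = 4712.7 km

4713 km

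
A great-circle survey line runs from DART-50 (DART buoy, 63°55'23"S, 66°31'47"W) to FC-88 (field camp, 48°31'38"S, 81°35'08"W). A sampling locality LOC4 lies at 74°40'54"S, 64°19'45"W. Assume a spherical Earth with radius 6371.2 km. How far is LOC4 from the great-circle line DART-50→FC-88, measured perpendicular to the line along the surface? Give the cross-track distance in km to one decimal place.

632.1 km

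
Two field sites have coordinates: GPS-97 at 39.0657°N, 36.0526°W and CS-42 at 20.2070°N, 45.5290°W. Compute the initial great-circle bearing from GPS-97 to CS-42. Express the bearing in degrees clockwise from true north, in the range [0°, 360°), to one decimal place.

206.1°

Δλ = -9.4764°
y = sin Δλ · cos φ₂ = -0.154508
x = cos φ₁ sin φ₂ − sin φ₁ cos φ₂ cos Δλ = -0.315165
θ = atan2(y, x) = -153.8838° → 206.1162° (mod 360°)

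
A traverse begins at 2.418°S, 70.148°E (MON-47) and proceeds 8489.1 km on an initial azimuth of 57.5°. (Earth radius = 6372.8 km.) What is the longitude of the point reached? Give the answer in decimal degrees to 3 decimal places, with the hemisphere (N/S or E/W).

142.655°E

δ = d/R = 8489.1/6372.8 = 1.332083 rad
φ₂ = arcsin(sin φ₁ cos δ + cos φ₁ sin δ cos θ)
   = arcsin(-0.04219·0.23645 + 0.99911·0.97164·0.53730) = 30.77198°
λ₂ = λ₁ + atan2(sin θ sin δ cos φ₁, cos δ − sin φ₁ sin φ₂) = 142.65513°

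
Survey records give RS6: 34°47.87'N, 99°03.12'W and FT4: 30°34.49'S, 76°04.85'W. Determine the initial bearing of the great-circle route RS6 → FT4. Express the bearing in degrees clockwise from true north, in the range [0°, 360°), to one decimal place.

158.9°

RS6: φ = +34.79783°, λ = -99.05200°
FT4: φ = -30.57483°, λ = -76.08083°
Δλ = 22.9712°
y = sin Δλ · cos φ₂ = 0.336007
x = cos φ₁ sin φ₂ − sin φ₁ cos φ₂ cos Δλ = -0.870075
θ = atan2(y, x) = 158.8843° → 158.8843° (mod 360°)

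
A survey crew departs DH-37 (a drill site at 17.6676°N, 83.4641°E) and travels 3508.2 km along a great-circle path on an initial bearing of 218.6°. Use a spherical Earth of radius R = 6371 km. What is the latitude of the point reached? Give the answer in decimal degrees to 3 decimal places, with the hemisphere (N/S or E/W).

δ = d/R = 3508.2/6371 = 0.550651 rad
φ₂ = arcsin(sin φ₁ cos δ + cos φ₁ sin δ cos θ)
   = arcsin(0.30349·0.85218 + 0.95283·0.52324·-0.78152) = -7.52762°
λ₂ = λ₁ + atan2(sin θ sin δ cos φ₁, cos δ − sin φ₁ sin φ₂) = 64.23914°

7.528°S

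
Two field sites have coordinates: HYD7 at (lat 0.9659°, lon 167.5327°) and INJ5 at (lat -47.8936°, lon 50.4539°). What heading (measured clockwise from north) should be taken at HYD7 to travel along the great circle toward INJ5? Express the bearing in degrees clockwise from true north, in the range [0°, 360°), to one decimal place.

Δλ = -117.0788°
y = sin Δλ · cos φ₂ = -0.597009
x = cos φ₁ sin φ₂ − sin φ₁ cos φ₂ cos Δλ = -0.736650
θ = atan2(y, x) = -140.9774° → 219.0226° (mod 360°)

219.0°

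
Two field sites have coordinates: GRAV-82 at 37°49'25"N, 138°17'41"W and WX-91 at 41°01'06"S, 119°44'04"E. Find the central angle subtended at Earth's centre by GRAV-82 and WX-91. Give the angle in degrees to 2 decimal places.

121.74°

GRAV-82: φ = +37.82361°, λ = -138.29472°
WX-91: φ = -41.01833°, λ = +119.73444°
Δφ = -78.8419°,  Δλ = -101.9708°
a = sin²(Δφ/2) + cos φ₁ cos φ₂ sin²(Δλ/2) = 0.763040
c = 2·arcsin(√a) = 2.124780 rad = 121.7409°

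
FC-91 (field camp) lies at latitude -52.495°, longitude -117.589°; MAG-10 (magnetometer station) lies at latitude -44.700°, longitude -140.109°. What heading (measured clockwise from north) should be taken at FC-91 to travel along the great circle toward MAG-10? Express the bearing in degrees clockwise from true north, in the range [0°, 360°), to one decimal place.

Δλ = -22.5200°
y = sin Δλ · cos φ₂ = -0.272240
x = cos φ₁ sin φ₂ − sin φ₁ cos φ₂ cos Δλ = 0.092631
θ = atan2(y, x) = -71.2089° → 288.7911° (mod 360°)

288.8°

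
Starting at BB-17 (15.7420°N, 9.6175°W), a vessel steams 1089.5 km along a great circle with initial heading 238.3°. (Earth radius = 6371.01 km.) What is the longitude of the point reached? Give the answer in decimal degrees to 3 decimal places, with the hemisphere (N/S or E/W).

δ = d/R = 1089.5/6371.01 = 0.171009 rad
φ₂ = arcsin(sin φ₁ cos δ + cos φ₁ sin δ cos θ)
   = arcsin(0.27131·0.98541 + 0.96249·0.17018·-0.52547) = 10.44430°
λ₂ = λ₁ + atan2(sin θ sin δ cos φ₁, cos δ − sin φ₁ sin φ₂) = -18.08379°

18.084°W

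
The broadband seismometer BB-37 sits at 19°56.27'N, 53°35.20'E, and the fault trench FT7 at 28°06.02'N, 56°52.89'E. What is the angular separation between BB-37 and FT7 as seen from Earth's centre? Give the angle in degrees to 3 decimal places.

8.698°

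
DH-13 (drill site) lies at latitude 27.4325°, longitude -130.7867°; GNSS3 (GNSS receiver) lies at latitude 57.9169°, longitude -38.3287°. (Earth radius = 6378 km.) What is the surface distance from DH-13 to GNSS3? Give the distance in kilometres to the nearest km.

7600 km

Δφ = 30.4844°,  Δλ = 92.4580°
a = sin²(Δφ/2) + cos φ₁ cos φ₂ sin²(Δλ/2) = 0.314937
c = 2·arcsin(√a) = 1.191652 rad = 68.2766°
d = R·c = 6378 × 1.191652 = 7600.4 km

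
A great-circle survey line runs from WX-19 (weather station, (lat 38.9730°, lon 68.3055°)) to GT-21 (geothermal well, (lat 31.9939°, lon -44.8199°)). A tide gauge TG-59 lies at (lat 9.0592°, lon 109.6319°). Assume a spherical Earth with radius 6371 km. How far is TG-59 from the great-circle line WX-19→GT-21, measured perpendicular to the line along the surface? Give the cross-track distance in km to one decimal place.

δ₁₃ = central angle WX-19→TG-59 = 0.829049 rad  (haversine)
θ₁₃ = bearing WX-19→TG-59 = 117.814°,  θ₁₂ = bearing WX-19→GT-21 = 308.545°
dₓₜ = R·arcsin(sin δ₁₃ · sin(θ₁₃ − θ₁₂)) = 6371·arcsin(0.73729·sin(-190.732°)) = 877.441 km
|dₓₜ| = 877.441 km

877.4 km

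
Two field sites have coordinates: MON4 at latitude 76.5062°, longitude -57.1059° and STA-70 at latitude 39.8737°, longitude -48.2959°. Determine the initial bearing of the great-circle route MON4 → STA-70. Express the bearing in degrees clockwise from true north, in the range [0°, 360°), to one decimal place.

168.7°

Δλ = 8.8100°
y = sin Δλ · cos φ₂ = 0.117543
x = cos φ₁ sin φ₂ − sin φ₁ cos φ₂ cos Δλ = -0.587875
θ = atan2(y, x) = 168.6931° → 168.6931° (mod 360°)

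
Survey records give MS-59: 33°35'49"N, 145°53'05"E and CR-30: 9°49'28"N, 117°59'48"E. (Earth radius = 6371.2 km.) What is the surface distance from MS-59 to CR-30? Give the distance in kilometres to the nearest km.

3884 km

MS-59: φ = +33.59694°, λ = +145.88472°
CR-30: φ = +9.82444°, λ = +117.99667°
Δφ = -23.7725°,  Δλ = -27.8881°
a = sin²(Δφ/2) + cos φ₁ cos φ₂ sin²(Δλ/2) = 0.090082
c = 2·arcsin(√a) = 0.609672 rad = 34.9317°
d = R·c = 6371.2 × 0.609672 = 3884.3 km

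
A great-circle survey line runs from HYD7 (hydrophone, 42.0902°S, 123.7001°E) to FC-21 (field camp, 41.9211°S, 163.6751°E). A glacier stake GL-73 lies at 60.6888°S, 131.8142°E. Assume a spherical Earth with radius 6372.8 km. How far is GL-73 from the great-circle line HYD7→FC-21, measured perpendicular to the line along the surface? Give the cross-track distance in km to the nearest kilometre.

δ₁₃ = central angle HYD7→GL-73 = 0.335823 rad  (haversine)
θ₁₃ = bearing HYD7→GL-73 = 167.897°,  θ₁₂ = bearing HYD7→FC-21 = 103.367°
dₓₜ = R·arcsin(sin δ₁₃ · sin(θ₁₃ − θ₁₂)) = 6372.8·arcsin(0.32955·sin(64.529°)) = 1925.163 km
|dₓₜ| = 1925.163 km

1925 km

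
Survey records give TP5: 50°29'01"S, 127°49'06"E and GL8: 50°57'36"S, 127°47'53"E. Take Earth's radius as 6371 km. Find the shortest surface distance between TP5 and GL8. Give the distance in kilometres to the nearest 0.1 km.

53.0 km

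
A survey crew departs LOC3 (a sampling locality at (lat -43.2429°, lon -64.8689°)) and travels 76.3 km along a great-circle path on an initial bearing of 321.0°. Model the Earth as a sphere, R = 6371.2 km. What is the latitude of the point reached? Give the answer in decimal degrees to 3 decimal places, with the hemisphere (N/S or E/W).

42.708°S

δ = d/R = 76.3/6371.2 = 0.011976 rad
φ₂ = arcsin(sin φ₁ cos δ + cos φ₁ sin δ cos θ)
   = arcsin(-0.68509·0.99993 + 0.72846·0.01198·0.77715) = -42.70814°
λ₂ = λ₁ + atan2(sin θ sin δ cos φ₁, cos δ − sin φ₁ sin φ₂) = -65.45655°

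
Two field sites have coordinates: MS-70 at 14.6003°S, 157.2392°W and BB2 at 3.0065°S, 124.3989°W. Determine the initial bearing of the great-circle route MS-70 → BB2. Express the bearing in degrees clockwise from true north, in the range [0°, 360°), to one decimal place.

73.5°

Δλ = 32.8403°
y = sin Δλ · cos φ₂ = 0.541553
x = cos φ₁ sin φ₂ − sin φ₁ cos φ₂ cos Δλ = 0.160742
θ = atan2(y, x) = 73.4682° → 73.4682° (mod 360°)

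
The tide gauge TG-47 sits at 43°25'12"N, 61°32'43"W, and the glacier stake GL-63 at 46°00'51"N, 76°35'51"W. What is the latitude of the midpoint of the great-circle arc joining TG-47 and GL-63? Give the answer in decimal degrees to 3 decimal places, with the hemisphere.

TG-47: φ = +43.42000°, λ = -61.54528°
GL-63: φ = +46.01417°, λ = -76.59750°
Bx = cos φ₂ cos Δλ = 0.670653,  By = cos φ₂ sin Δλ = -0.180356
φₘ = atan2(sin φ₁ + sin φ₂, √((cos φ₁ + Bx)² + By²)) = 44.96482°
λₘ = λ₁ + atan2(By, cos φ₁ + Bx) = -68.90168°

44.965°N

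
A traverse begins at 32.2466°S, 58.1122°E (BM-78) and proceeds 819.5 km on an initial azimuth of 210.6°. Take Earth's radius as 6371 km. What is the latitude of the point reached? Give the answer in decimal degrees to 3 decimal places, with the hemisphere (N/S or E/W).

δ = d/R = 819.5/6371 = 0.128630 rad
φ₂ = arcsin(sin φ₁ cos δ + cos φ₁ sin δ cos θ)
   = arcsin(-0.53356·0.99174 + 0.84576·0.12828·-0.86074) = -38.50173°
λ₂ = λ₁ + atan2(sin θ sin δ cos φ₁, cos δ − sin φ₁ sin φ₂) = 53.32601°

38.502°S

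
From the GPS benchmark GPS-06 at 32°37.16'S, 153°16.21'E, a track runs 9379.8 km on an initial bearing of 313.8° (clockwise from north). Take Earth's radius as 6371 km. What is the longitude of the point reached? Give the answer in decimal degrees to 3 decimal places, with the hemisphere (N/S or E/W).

GPS-06: φ = -32.61933°, λ = +153.27017°
δ = d/R = 9379.8/6371 = 1.472265 rad
φ₂ = arcsin(sin φ₁ cos δ + cos φ₁ sin δ cos θ)
   = arcsin(-0.53906·0.09837 + 0.84227·0.99515·0.69214) = 31.81082°
λ₂ = λ₁ + atan2(sin θ sin δ cos φ₁, cos δ − sin φ₁ sin φ₂) = 95.57499°

95.575°E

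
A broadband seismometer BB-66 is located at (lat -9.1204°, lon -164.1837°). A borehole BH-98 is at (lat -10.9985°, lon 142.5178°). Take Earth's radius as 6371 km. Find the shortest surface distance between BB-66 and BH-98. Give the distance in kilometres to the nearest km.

5832 km

Δφ = -1.8781°,  Δλ = -53.2985°
a = sin²(Δφ/2) + cos φ₁ cos φ₂ sin²(Δλ/2) = 0.195254
c = 2·arcsin(√a) = 0.915376 rad = 52.4472°
d = R·c = 6371 × 0.915376 = 5831.9 km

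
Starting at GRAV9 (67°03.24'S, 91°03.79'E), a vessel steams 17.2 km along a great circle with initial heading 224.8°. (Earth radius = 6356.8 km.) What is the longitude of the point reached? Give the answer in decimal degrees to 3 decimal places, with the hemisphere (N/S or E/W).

90.782°E

GRAV9: φ = -67.05400°, λ = +91.06317°
δ = d/R = 17.2/6356.8 = 0.002706 rad
φ₂ = arcsin(sin φ₁ cos δ + cos φ₁ sin δ cos θ)
   = arcsin(-0.92087·1.00000 + 0.38986·0.00271·-0.70957) = -67.16376°
λ₂ = λ₁ + atan2(sin θ sin δ cos φ₁, cos δ − sin φ₁ sin φ₂) = 90.78169°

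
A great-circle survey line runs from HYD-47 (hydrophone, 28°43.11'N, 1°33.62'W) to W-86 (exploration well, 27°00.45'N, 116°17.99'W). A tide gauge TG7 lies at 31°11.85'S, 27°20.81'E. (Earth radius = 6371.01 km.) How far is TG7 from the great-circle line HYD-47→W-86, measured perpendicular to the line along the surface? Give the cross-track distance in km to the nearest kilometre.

HYD-47: φ = +28.71850°, λ = -1.56033°
W-86: φ = +27.00750°, λ = -116.29983°
TG7: φ = -31.19750°, λ = +27.34683°
δ₁₃ = central angle HYD-47→TG7 = 1.150751 rad  (haversine)
θ₁₃ = bearing HYD-47→TG7 = 153.073°,  θ₁₂ = bearing HYD-47→W-86 = 305.511°
dₓₜ = R·arcsin(sin δ₁₃ · sin(θ₁₃ − θ₁₂)) = 6371.01·arcsin(0.91307·sin(-152.438°)) = -2778.983 km
|dₓₜ| = 2778.983 km

2779 km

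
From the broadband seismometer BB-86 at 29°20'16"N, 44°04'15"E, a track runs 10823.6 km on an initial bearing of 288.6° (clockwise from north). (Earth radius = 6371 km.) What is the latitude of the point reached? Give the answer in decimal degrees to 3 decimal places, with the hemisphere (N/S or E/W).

12.309°N

BB-86: φ = +29.33778°, λ = +44.07083°
δ = d/R = 10823.6/6371 = 1.698886 rad
φ₂ = arcsin(sin φ₁ cos δ + cos φ₁ sin δ cos θ)
   = arcsin(0.48996·-0.12774 + 0.87175·0.99181·0.31896) = 12.30918°
λ₂ = λ₁ + atan2(sin θ sin δ cos φ₁, cos δ − sin φ₁ sin φ₂) = -61.74937°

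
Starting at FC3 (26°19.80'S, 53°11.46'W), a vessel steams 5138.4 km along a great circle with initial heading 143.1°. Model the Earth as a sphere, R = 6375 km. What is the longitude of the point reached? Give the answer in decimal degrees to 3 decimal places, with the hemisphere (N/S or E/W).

3.276°W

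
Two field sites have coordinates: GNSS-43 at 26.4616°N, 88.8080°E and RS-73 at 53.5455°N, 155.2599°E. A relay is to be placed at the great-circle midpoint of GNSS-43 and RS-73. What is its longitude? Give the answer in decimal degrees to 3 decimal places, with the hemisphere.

114.492°E

Bx = cos φ₂ cos Δλ = 0.237388,  By = cos φ₂ sin Δλ = 0.544704
φₘ = atan2(sin φ₁ + sin φ₂, √((cos φ₁ + Bx)² + By²)) = 44.84303°
λₘ = λ₁ + atan2(By, cos φ₁ + Bx) = 114.49197°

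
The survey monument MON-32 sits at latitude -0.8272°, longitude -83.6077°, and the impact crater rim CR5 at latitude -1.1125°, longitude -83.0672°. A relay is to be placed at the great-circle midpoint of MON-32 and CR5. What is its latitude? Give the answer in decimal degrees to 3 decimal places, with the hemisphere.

0.970°S

Bx = cos φ₂ cos Δλ = 0.999767,  By = cos φ₂ sin Δλ = 0.009432
φₘ = atan2(sin φ₁ + sin φ₂, √((cos φ₁ + Bx)² + By²)) = -0.96986°
λₘ = λ₁ + atan2(By, cos φ₁ + Bx) = -83.33746°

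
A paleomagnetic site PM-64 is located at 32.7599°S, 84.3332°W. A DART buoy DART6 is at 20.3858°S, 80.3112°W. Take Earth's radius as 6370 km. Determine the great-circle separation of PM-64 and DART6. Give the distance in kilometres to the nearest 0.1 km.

1432.3 km

Δφ = 12.3741°,  Δλ = 4.0220°
a = sin²(Δφ/2) + cos φ₁ cos φ₂ sin²(Δλ/2) = 0.012586
c = 2·arcsin(√a) = 0.224849 rad = 12.8829°
d = R·c = 6370 × 0.224849 = 1432.3 km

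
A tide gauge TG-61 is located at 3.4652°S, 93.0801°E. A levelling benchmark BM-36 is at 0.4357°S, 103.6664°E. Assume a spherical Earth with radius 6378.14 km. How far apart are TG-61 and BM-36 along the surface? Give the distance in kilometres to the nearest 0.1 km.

Δφ = 3.0295°,  Δλ = 10.5863°
a = sin²(Δφ/2) + cos φ₁ cos φ₂ sin²(Δλ/2) = 0.009193
c = 2·arcsin(√a) = 0.192059 rad = 11.0041°
d = R·c = 6378.14 × 0.192059 = 1225.0 km

1225.0 km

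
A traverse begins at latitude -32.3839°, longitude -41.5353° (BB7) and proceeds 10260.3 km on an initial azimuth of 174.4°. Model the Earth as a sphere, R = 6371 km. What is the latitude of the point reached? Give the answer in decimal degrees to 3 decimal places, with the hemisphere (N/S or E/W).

δ = d/R = 10260.3/6371 = 1.610469 rad
φ₂ = arcsin(sin φ₁ cos δ + cos φ₁ sin δ cos θ)
   = arcsin(-0.53559·-0.03966 + 0.84448·0.99921·-0.99523) = -54.93930°
λ₂ = λ₁ + atan2(sin θ sin δ cos φ₁, cos δ − sin φ₁ sin φ₂) = 128.69200°

54.939°S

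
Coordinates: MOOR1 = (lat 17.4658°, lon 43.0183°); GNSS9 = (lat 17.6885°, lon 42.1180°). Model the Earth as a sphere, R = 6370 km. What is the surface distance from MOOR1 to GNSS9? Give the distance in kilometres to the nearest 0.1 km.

98.6 km

Δφ = 0.2227°,  Δλ = -0.9003°
a = sin²(Δφ/2) + cos φ₁ cos φ₂ sin²(Δλ/2) = 0.000060
c = 2·arcsin(√a) = 0.015476 rad = 0.8867°
d = R·c = 6370 × 0.015476 = 98.6 km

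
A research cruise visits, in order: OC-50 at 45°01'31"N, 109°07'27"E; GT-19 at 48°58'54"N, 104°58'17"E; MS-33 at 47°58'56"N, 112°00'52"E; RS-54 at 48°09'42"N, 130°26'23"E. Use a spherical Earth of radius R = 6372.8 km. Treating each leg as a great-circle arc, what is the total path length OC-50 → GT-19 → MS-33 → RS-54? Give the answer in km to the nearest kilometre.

OC-50: φ = +45.02528°, λ = +109.12417°
GT-19: φ = +48.98167°, λ = +104.97139°
MS-33: φ = +47.98222°, λ = +112.01444°
RS-54: φ = +48.16167°, λ = +130.43972°
OC-50→GT-19: c = 0.084890 rad, d = 540.99 km
GT-19→MS-33: c = 0.083294 rad, d = 530.82 km
MS-33→RS-54: c = 0.214388 rad, d = 1366.25 km
Total = 540.99 + 530.82 + 1366.25 = 2438.06 km

2438 km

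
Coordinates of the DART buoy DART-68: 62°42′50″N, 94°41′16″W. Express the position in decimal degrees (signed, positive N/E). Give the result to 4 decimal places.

lat: 62.7139° N → +62.7139°
lon: 94.6878° W → -94.6878°

+62.7139°, -94.6878°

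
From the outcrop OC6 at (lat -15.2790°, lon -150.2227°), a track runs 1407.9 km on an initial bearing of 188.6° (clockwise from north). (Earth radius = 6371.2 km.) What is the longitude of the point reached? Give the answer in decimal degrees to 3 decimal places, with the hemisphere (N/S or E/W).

δ = d/R = 1407.9/6371.2 = 0.220979 rad
φ₂ = arcsin(sin φ₁ cos δ + cos φ₁ sin δ cos θ)
   = arcsin(-0.26352·0.97568 + 0.96465·0.21918·-0.98876) = -27.78608°
λ₂ = λ₁ + atan2(sin θ sin δ cos φ₁, cos δ − sin φ₁ sin φ₂) = -152.34586°

152.346°W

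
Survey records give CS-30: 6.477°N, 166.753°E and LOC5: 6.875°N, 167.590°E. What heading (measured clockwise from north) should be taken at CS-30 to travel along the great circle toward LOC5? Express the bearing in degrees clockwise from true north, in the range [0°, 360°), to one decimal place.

Δλ = 0.8370°
y = sin Δλ · cos φ₂ = 0.014503
x = cos φ₁ sin φ₂ − sin φ₁ cos φ₂ cos Δλ = 0.006958
θ = atan2(y, x) = 64.3688° → 64.3688° (mod 360°)

64.4°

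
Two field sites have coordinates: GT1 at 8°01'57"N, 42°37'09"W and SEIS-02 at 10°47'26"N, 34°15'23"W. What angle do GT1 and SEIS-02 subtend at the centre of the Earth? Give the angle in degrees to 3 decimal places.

GT1: φ = +8.03250°, λ = -42.61917°
SEIS-02: φ = +10.79056°, λ = -34.25639°
Δφ = 2.7581°,  Δλ = 8.3628°
a = sin²(Δφ/2) + cos φ₁ cos φ₂ sin²(Δλ/2) = 0.005750
c = 2·arcsin(√a) = 0.151809 rad = 8.6980°

8.698°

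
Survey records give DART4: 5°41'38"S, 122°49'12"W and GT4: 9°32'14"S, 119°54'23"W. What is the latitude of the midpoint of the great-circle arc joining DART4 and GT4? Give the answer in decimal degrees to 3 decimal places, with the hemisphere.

7.618°S

DART4: φ = -5.69389°, λ = -122.82000°
GT4: φ = -9.53722°, λ = -119.90639°
Bx = cos φ₂ cos Δλ = 0.984903,  By = cos φ₂ sin Δλ = 0.050128
φₘ = atan2(sin φ₁ + sin φ₂, √((cos φ₁ + Bx)² + By²)) = -7.61799°
λₘ = λ₁ + atan2(By, cos φ₁ + Bx) = -121.36973°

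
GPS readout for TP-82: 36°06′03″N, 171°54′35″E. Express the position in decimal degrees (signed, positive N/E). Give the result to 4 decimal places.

+36.1008°, +171.9097°

lat: 36.1008° N → +36.1008°
lon: 171.9097° E → +171.9097°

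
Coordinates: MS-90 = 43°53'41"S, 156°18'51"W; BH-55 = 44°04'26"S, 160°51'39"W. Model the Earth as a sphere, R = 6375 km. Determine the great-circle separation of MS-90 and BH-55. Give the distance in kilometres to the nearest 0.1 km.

MS-90: φ = -43.89472°, λ = -156.31417°
BH-55: φ = -44.07389°, λ = -160.86083°
Δφ = -0.1792°,  Δλ = -4.5467°
a = sin²(Δφ/2) + cos φ₁ cos φ₂ sin²(Δλ/2) = 0.000817
c = 2·arcsin(√a) = 0.057176 rad = 3.2759°
d = R·c = 6375 × 0.057176 = 364.5 km

364.5 km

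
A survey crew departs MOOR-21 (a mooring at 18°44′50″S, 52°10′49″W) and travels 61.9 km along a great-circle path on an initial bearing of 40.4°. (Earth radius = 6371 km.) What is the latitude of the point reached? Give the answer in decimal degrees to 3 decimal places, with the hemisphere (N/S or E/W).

MOOR-21: φ = -18.74722°, λ = -52.18028°
δ = d/R = 61.9/6371 = 0.009716 rad
φ₂ = arcsin(sin φ₁ cos δ + cos φ₁ sin δ cos θ)
   = arcsin(-0.32139·0.99995 + 0.94695·0.00972·0.76154) = -18.32291°
λ₂ = λ₁ + atan2(sin θ sin δ cos φ₁, cos δ − sin φ₁ sin φ₂) = -51.80022°

18.323°S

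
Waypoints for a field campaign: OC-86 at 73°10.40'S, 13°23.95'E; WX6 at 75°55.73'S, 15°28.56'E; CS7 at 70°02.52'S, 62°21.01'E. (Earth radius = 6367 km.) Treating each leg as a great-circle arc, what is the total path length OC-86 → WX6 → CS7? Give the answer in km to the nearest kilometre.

1915 km

OC-86: φ = -73.17333°, λ = +13.39917°
WX6: φ = -75.92883°, λ = +15.47600°
CS7: φ = -70.04200°, λ = +62.35017°
OC-86→WX6: c = 0.049045 rad, d = 312.27 km
WX6→CS7: c = 0.251784 rad, d = 1603.11 km
Total = 312.27 + 1603.11 = 1915.37 km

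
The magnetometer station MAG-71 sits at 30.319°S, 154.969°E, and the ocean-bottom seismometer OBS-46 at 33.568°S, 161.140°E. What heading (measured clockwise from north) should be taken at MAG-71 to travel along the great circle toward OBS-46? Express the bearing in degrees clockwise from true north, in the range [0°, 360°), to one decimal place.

Δλ = 6.1710°
y = sin Δλ · cos φ₂ = 0.089569
x = cos φ₁ sin φ₂ − sin φ₁ cos φ₂ cos Δλ = -0.059113
θ = atan2(y, x) = 123.4235° → 123.4235° (mod 360°)

123.4°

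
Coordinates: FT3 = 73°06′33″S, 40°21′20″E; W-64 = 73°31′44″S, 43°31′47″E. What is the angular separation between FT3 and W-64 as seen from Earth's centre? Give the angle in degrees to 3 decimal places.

1.003°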